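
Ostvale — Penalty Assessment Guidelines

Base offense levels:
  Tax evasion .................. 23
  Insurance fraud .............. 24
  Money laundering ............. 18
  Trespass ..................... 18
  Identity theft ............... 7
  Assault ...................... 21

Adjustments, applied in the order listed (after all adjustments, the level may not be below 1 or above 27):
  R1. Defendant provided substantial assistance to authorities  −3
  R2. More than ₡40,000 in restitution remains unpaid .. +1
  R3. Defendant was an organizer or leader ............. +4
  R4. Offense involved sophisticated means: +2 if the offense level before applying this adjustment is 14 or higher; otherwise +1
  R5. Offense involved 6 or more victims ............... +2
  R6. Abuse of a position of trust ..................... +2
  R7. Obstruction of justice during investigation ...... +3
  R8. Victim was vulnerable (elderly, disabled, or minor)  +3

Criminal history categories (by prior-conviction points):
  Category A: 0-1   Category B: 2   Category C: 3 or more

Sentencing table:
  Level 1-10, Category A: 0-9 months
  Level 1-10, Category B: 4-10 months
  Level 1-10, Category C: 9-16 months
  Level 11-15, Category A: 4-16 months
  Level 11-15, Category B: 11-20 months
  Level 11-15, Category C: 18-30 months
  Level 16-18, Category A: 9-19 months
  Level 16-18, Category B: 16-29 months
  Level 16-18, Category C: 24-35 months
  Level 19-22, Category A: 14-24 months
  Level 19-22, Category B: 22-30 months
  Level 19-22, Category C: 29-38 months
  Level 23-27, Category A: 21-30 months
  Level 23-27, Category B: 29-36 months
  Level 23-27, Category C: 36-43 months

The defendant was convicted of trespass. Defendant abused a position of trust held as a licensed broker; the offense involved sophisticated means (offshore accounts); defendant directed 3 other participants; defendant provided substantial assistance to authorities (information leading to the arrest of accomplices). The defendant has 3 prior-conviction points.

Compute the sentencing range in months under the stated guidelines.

36-43 months

Base offense level for trespass: 18.
R1 applies: 18 − 3 = 15.
R3 applies: 15 + 4 = 19.
R4 applies (level before this adjustment is 19 ≥ 14, so +2): 19 + 2 = 21.
R5 does not apply.
R6 applies: 21 + 2 = 23.
R7 does not apply.
Final offense level: 23.
Criminal history: 3 prior points → Category C (3+).
Level 23 falls in the 23-27 band.
Grid: Level 23-27 × Category C = 36-43 months.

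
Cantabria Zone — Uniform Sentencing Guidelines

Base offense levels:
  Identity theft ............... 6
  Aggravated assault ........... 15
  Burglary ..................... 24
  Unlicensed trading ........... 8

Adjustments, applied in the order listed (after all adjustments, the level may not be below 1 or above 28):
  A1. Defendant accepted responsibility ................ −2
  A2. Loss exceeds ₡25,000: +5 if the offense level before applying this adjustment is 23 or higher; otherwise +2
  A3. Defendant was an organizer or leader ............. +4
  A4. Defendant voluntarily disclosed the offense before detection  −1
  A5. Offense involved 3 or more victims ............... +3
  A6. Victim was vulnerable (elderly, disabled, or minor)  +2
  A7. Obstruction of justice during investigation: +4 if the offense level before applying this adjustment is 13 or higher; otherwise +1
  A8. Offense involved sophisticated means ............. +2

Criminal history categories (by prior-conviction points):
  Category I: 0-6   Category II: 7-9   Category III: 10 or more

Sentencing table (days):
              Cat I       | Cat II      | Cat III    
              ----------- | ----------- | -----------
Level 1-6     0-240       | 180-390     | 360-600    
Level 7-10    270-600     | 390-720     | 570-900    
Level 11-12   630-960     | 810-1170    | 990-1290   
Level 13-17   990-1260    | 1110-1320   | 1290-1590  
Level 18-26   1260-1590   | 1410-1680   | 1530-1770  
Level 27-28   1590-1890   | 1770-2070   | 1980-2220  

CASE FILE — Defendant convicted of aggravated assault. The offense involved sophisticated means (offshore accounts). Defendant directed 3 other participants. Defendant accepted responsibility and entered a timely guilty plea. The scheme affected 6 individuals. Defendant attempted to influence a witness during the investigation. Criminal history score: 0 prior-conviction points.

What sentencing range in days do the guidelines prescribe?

Base offense level for aggravated assault: 15.
A1 applies: 15 − 2 = 13.
A2 does not apply.
A3 applies: 13 + 4 = 17.
A5 applies: 17 + 3 = 20.
A7 applies (level before this adjustment is 20 ≥ 13, so +4): 20 + 4 = 24.
A8 applies: 24 + 2 = 26.
Final offense level: 26.
Criminal history: 0 prior points → Category I (0-6).
Level 26 falls in the 18-26 band.
Grid: Level 18-26 × Category I = 1260-1590 days.

1260-1590 days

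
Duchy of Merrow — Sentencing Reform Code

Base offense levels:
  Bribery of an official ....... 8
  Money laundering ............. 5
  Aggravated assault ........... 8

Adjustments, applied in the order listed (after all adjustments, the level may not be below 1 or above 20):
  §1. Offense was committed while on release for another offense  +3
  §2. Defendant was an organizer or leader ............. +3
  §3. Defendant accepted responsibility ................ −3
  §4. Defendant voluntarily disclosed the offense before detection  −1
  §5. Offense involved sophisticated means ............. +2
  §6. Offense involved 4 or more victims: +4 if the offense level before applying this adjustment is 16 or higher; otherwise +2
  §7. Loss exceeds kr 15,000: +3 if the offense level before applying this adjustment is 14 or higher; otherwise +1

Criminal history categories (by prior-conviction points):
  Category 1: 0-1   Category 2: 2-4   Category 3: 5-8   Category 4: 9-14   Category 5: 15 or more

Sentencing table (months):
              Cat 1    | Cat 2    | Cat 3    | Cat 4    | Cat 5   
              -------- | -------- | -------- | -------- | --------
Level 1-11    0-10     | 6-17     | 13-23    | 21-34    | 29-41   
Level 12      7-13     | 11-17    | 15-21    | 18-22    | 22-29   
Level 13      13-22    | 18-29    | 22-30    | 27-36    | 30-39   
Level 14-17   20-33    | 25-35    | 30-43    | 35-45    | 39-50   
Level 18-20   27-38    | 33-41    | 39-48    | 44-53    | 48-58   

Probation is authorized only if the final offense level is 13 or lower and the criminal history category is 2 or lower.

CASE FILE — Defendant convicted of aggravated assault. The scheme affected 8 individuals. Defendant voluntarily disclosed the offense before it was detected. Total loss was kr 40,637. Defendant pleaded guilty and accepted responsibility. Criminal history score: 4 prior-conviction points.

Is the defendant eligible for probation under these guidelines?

Base offense level for aggravated assault: 8.
§2 does not apply.
§3 applies: 8 − 3 = 5.
§4 applies: 5 − 1 = 4.
§5 does not apply.
§6 applies (level before this adjustment is 4 < 16, so +2): 4 + 2 = 6.
§7 applies (level before this adjustment is 6 < 14, so +1): 6 + 1 = 7.
Final offense level: 7.
Criminal history: 4 prior points → Category 2 (2-4).
Level 7 falls in the 1-11 band.
Grid: Level 1-11 × Category 2 = 6-17 months.
Probation check: level 7 ≤ 13 and category 2 ≤ 2 → eligible.

Yes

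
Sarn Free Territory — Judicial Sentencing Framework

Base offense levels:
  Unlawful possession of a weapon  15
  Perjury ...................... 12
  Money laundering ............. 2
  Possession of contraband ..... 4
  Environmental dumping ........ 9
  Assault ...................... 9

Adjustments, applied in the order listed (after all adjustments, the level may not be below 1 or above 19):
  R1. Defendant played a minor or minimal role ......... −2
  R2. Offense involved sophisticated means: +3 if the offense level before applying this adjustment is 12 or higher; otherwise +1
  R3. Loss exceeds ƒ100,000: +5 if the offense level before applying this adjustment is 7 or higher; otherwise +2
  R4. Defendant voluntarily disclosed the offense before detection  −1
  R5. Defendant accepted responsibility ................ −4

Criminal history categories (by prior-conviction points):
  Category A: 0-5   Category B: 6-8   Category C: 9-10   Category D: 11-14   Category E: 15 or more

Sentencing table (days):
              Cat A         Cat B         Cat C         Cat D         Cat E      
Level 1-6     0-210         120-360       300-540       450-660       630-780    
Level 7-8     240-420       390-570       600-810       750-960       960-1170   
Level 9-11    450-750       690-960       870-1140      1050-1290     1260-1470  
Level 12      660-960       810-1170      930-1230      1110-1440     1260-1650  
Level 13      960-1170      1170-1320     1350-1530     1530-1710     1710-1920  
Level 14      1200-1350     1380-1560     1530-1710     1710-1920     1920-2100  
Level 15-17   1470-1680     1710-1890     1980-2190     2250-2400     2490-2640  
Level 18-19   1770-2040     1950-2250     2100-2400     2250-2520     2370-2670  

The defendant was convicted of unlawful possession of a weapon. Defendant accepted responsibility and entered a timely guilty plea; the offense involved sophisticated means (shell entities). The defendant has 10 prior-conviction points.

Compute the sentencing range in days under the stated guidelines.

1530-1710 days

Base offense level for unlawful possession of a weapon: 15.
R2 applies (level before this adjustment is 15 ≥ 12, so +3): 15 + 3 = 18.
R5 applies: 18 − 4 = 14.
Final offense level: 14.
Criminal history: 10 prior points → Category C (9-10).
Level 14 falls in the 14 band.
Grid: Level 14 × Category C = 1530-1710 days.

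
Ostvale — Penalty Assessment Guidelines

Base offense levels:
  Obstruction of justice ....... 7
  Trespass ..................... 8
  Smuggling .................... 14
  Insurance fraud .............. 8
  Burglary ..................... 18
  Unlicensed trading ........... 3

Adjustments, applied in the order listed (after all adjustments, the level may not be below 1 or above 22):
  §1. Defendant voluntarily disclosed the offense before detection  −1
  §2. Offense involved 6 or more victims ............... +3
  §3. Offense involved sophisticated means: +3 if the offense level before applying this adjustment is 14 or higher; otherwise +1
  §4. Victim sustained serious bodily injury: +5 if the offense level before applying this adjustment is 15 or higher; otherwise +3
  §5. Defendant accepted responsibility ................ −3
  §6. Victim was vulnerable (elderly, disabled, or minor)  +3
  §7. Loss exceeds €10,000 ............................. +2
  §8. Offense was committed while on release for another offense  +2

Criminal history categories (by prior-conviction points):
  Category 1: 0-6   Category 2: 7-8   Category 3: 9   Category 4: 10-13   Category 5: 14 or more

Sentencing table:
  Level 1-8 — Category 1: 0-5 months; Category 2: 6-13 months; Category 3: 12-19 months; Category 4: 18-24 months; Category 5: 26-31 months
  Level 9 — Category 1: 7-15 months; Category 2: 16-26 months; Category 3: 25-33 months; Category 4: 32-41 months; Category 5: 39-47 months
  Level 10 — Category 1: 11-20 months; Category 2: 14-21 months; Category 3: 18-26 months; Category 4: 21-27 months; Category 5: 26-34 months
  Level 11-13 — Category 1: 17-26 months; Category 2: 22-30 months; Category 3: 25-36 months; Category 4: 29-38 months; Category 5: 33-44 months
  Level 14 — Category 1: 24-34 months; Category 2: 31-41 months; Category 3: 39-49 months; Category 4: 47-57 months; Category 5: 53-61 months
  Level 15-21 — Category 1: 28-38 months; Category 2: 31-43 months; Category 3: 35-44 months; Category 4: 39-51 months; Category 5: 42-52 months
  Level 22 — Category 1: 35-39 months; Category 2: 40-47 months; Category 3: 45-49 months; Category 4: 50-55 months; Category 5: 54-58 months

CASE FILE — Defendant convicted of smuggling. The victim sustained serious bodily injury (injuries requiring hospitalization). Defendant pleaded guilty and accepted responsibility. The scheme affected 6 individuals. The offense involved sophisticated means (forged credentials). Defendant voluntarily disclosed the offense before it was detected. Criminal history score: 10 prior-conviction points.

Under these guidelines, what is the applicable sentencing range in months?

Base offense level for smuggling: 14.
§1 applies: 14 − 1 = 13.
§2 applies: 13 + 3 = 16.
§3 applies (level before this adjustment is 16 ≥ 14, so +3): 16 + 3 = 19.
§4 applies (level before this adjustment is 19 ≥ 15, so +5): 19 + 5 = 24.
§5 applies: 24 − 3 = 21.
Final offense level: 21.
Criminal history: 10 prior points → Category 4 (10-13).
Level 21 falls in the 15-21 band.
Grid: Level 15-21 × Category 4 = 39-51 months.

39-51 months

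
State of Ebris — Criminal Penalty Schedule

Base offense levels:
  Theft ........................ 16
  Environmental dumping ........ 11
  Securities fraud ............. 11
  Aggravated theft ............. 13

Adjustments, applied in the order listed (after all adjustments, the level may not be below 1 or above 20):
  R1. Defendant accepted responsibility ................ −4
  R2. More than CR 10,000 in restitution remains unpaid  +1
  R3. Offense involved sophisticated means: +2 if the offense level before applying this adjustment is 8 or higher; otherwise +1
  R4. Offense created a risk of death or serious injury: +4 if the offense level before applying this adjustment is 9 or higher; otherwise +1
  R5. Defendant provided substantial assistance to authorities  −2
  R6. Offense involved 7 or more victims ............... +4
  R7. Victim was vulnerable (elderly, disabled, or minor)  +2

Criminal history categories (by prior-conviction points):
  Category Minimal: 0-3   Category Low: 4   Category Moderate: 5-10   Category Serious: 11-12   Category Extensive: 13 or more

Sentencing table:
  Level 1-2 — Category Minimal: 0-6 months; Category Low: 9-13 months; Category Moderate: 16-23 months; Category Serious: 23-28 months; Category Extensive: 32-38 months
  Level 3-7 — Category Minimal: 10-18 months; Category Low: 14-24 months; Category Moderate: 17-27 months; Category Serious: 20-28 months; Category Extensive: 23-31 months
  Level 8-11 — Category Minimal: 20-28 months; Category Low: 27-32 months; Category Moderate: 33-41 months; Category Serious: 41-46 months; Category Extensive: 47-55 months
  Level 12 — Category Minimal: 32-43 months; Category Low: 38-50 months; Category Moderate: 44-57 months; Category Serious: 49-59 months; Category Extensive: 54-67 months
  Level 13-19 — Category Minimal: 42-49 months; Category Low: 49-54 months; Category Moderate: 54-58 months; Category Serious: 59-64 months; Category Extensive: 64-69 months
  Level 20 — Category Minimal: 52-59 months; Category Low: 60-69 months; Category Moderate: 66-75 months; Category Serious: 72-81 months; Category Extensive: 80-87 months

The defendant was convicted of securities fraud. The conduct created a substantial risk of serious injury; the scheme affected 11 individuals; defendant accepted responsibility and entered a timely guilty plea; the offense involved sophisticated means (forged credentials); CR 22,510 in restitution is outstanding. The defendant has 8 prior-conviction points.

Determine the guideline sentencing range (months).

54-58 months

Base offense level for securities fraud: 11.
R1 applies: 11 − 4 = 7.
R2 applies: 7 + 1 = 8.
R3 applies (level before this adjustment is 8 ≥ 8, so +2): 8 + 2 = 10.
R4 applies (level before this adjustment is 10 ≥ 9, so +4): 10 + 4 = 14.
R6 applies: 14 + 4 = 18.
Final offense level: 18.
Criminal history: 8 prior points → Category Moderate (5-10).
Level 18 falls in the 13-19 band.
Grid: Level 13-19 × Category Moderate = 54-58 months.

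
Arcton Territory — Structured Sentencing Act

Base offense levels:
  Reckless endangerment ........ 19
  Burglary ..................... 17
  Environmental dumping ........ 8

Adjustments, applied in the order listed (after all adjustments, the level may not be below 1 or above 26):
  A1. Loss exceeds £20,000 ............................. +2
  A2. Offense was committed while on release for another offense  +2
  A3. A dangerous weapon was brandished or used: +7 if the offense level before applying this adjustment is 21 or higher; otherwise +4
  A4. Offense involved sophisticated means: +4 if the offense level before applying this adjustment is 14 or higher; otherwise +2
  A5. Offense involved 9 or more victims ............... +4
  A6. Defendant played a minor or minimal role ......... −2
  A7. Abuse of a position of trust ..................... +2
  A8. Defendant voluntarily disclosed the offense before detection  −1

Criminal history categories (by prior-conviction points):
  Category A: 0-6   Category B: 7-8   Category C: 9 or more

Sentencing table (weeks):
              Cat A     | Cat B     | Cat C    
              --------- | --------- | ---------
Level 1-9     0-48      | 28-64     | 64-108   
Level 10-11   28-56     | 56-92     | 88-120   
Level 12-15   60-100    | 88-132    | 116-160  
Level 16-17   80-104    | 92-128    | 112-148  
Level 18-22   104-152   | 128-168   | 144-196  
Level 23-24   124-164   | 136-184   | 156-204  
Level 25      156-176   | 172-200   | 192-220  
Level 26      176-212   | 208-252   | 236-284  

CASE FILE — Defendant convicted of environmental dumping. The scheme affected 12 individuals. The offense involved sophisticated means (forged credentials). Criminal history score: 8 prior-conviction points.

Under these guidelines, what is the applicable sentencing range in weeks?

88-132 weeks

Base offense level for environmental dumping: 8.
A4 applies (level before this adjustment is 8 < 14, so +2): 8 + 2 = 10.
A5 applies: 10 + 4 = 14.
A6 does not apply.
A7 does not apply.
Final offense level: 14.
Criminal history: 8 prior points → Category B (7-8).
Level 14 falls in the 12-15 band.
Grid: Level 12-15 × Category B = 88-132 weeks.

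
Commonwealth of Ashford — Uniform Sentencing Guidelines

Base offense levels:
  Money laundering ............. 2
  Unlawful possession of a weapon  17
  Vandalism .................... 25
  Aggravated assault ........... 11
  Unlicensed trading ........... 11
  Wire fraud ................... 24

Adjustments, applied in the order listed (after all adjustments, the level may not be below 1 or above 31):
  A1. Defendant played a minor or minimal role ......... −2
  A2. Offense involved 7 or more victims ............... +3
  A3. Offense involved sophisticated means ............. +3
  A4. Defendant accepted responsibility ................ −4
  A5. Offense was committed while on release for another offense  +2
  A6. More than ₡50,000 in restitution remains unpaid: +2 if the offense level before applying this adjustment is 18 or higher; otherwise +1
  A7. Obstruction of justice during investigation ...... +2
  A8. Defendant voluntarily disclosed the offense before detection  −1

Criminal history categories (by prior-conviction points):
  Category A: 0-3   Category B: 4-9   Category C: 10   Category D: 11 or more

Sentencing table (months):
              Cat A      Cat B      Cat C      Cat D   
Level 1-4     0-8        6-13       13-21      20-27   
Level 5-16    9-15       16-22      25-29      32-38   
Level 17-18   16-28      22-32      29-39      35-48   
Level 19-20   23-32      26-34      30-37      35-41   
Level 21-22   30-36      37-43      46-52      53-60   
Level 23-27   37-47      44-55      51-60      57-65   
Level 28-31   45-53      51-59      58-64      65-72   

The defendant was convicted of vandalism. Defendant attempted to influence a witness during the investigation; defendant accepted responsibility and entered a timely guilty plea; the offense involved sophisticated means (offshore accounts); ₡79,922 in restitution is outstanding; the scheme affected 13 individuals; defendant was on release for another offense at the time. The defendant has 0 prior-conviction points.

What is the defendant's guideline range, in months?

45-53 months

Base offense level for vandalism: 25.
A2 applies: 25 + 3 = 28.
A3 applies: 28 + 3 = 31.
A4 applies: 31 − 4 = 27.
A5 applies: 27 + 2 = 29.
A6 applies (level before this adjustment is 29 ≥ 18, so +2): 29 + 2 = 31.
A7 applies: 31 + 2 = 33.
A8 does not apply.
Level 33 exceeds the maximum of 31; capped at 31.
Final offense level: 31.
Criminal history: 0 prior points → Category A (0-3).
Level 31 falls in the 28-31 band.
Grid: Level 28-31 × Category A = 45-53 months.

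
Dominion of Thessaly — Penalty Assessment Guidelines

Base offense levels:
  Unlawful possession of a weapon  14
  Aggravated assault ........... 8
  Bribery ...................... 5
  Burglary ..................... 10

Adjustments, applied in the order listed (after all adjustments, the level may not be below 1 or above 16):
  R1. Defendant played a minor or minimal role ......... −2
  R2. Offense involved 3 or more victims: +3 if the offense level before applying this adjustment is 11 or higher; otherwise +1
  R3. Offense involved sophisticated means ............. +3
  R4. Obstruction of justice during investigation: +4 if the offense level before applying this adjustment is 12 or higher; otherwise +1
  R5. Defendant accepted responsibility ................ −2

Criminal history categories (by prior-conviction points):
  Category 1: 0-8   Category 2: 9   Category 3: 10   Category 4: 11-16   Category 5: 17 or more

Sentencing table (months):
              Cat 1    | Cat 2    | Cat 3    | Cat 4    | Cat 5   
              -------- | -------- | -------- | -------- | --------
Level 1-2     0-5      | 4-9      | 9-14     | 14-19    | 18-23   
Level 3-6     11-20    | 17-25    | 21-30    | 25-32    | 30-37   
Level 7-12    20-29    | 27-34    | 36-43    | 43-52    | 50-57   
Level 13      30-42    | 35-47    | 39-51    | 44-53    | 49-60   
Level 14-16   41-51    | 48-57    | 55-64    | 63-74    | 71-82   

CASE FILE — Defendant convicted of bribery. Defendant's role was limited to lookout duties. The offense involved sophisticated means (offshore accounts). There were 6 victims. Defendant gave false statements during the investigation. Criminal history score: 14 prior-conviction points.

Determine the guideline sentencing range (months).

Base offense level for bribery: 5.
R1 applies: 5 − 2 = 3.
R2 applies (level before this adjustment is 3 < 11, so +1): 3 + 1 = 4.
R3 applies: 4 + 3 = 7.
R4 applies (level before this adjustment is 7 < 12, so +1): 7 + 1 = 8.
R5 does not apply.
Final offense level: 8.
Criminal history: 14 prior points → Category 4 (11-16).
Level 8 falls in the 7-12 band.
Grid: Level 7-12 × Category 4 = 43-52 months.

43-52 months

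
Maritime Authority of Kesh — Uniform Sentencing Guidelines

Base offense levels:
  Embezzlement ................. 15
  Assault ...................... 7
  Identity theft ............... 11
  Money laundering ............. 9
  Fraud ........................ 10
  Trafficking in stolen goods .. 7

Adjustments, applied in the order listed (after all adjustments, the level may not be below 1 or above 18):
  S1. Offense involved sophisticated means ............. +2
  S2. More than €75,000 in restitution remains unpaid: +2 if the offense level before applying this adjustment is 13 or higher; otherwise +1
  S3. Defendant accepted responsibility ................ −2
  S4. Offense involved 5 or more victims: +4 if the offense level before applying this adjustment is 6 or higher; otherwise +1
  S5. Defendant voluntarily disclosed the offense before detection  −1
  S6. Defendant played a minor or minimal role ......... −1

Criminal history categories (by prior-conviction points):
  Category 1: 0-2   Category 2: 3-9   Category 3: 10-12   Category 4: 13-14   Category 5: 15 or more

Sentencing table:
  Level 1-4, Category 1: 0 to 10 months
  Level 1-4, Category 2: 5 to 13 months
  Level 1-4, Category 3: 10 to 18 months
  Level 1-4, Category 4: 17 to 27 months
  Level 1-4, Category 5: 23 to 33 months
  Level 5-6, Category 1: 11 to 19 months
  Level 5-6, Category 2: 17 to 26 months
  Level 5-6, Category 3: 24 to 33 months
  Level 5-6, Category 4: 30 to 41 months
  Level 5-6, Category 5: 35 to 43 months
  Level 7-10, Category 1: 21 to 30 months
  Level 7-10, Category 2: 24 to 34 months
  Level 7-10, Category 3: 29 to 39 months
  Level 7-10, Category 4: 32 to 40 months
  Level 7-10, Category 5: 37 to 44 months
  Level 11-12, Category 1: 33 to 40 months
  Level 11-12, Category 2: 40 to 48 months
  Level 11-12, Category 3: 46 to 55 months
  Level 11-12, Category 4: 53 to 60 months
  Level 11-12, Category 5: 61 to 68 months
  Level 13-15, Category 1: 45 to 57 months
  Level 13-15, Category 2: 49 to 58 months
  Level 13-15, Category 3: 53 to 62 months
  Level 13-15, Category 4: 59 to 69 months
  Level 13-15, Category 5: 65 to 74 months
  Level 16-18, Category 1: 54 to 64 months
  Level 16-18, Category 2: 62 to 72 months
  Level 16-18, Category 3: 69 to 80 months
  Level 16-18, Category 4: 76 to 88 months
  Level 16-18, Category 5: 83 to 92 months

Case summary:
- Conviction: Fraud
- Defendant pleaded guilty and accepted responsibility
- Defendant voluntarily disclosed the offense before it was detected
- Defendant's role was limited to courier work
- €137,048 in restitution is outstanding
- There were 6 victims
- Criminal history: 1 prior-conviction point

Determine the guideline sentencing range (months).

33-40 months

Base offense level for fraud: 10.
S2 applies (level before this adjustment is 10 < 13, so +1): 10 + 1 = 11.
S3 applies: 11 − 2 = 9.
S4 applies (level before this adjustment is 9 ≥ 6, so +4): 9 + 4 = 13.
S5 applies: 13 − 1 = 12.
S6 applies: 12 − 1 = 11.
Final offense level: 11.
Criminal history: 1 prior point → Category 1 (0-2).
Level 11 falls in the 11-12 band.
Grid: Level 11-12 × Category 1 = 33-40 months.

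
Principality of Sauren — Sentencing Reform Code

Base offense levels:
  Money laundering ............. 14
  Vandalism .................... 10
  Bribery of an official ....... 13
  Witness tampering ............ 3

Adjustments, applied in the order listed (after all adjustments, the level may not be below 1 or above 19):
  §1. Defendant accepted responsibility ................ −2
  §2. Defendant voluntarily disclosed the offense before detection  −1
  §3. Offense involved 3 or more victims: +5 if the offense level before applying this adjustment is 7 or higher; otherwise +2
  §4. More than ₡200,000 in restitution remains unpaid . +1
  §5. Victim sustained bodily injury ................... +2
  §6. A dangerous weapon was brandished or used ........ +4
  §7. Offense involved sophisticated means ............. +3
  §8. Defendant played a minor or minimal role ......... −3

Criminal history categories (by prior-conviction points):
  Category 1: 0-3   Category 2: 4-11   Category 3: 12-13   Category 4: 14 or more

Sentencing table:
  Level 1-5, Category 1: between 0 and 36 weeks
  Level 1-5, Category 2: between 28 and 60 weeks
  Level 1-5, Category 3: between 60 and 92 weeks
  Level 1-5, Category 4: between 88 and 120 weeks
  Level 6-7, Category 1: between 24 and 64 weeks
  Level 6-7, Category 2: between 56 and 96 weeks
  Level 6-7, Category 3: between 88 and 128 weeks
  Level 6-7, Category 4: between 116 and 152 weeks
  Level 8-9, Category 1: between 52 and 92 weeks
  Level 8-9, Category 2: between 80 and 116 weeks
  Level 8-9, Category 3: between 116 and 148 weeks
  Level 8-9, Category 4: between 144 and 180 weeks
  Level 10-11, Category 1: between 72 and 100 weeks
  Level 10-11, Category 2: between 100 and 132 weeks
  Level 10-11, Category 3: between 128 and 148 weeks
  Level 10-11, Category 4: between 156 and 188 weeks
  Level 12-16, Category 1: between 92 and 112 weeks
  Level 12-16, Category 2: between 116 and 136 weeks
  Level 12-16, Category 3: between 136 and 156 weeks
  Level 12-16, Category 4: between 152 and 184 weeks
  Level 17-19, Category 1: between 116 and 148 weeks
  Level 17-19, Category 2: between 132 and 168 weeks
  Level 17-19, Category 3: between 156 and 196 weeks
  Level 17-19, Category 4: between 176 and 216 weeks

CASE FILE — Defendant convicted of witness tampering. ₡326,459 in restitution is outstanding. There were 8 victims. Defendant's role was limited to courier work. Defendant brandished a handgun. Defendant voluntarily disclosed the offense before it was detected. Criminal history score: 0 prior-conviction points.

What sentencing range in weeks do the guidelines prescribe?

24-64 weeks

Base offense level for witness tampering: 3.
§1 does not apply.
§2 applies: 3 − 1 = 2.
§3 applies (level before this adjustment is 2 < 7, so +2): 2 + 2 = 4.
§4 applies: 4 + 1 = 5.
§5 does not apply.
§6 applies: 5 + 4 = 9.
§8 applies: 9 − 3 = 6.
Final offense level: 6.
Criminal history: 0 prior points → Category 1 (0-3).
Level 6 falls in the 6-7 band.
Grid: Level 6-7 × Category 1 = 24-64 weeks.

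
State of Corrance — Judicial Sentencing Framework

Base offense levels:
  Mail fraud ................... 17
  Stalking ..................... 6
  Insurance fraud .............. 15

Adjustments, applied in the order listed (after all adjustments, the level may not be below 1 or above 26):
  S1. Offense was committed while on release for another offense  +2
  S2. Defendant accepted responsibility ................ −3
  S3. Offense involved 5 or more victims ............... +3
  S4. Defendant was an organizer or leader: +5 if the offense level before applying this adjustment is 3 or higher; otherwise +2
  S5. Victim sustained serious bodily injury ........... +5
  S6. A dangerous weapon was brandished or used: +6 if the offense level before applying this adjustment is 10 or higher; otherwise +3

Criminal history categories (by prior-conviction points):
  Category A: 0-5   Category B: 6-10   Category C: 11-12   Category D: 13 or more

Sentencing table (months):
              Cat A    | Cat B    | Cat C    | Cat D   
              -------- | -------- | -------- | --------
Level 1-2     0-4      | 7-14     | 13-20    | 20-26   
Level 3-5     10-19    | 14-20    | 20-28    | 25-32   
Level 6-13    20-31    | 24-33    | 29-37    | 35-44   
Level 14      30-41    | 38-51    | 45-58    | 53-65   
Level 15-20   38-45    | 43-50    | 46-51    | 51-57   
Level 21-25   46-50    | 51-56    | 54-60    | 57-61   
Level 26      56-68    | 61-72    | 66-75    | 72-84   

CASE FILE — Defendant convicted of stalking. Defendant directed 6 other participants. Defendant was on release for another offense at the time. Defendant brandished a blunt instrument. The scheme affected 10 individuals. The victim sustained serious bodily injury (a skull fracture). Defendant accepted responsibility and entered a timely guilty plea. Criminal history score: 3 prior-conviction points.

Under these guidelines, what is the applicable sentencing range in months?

46-50 months

Base offense level for stalking: 6.
S1 applies: 6 + 2 = 8.
S2 applies: 8 − 3 = 5.
S3 applies: 5 + 3 = 8.
S4 applies (level before this adjustment is 8 ≥ 3, so +5): 8 + 5 = 13.
S5 applies: 13 + 5 = 18.
S6 applies (level before this adjustment is 18 ≥ 10, so +6): 18 + 6 = 24.
Final offense level: 24.
Criminal history: 3 prior points → Category A (0-5).
Level 24 falls in the 21-25 band.
Grid: Level 21-25 × Category A = 46-50 months.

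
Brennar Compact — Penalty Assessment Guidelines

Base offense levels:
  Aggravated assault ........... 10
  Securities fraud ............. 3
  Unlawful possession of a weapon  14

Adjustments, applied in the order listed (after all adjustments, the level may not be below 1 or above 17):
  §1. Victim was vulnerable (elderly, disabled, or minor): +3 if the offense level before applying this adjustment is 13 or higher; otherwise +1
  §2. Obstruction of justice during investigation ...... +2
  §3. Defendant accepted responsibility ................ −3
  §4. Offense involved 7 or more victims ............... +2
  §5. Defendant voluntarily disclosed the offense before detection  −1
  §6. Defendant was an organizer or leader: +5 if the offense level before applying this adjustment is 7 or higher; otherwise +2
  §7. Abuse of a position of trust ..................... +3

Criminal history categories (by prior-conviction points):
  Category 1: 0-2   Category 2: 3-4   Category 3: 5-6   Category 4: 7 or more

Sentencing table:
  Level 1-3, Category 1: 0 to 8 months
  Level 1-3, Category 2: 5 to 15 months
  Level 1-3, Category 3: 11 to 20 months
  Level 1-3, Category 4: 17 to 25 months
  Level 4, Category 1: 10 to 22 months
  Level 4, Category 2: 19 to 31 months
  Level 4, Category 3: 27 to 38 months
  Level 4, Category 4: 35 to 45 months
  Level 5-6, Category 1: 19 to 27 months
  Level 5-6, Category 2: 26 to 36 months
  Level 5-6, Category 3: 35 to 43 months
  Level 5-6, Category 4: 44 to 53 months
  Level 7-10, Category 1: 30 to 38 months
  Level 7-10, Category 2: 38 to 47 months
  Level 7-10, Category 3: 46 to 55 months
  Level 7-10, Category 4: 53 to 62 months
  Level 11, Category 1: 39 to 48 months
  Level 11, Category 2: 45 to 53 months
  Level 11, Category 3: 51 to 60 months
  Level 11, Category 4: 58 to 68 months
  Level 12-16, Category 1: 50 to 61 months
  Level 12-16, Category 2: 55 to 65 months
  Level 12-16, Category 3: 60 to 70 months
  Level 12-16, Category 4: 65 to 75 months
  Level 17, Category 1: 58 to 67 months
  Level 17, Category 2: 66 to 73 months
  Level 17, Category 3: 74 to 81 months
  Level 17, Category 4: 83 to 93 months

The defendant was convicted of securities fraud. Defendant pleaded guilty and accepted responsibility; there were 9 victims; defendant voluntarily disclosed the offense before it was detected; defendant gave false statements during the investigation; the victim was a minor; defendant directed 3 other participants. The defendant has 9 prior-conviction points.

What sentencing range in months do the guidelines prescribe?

44-53 months

Base offense level for securities fraud: 3.
§1 applies (level before this adjustment is 3 < 13, so +1): 3 + 1 = 4.
§2 applies: 4 + 2 = 6.
§3 applies: 6 − 3 = 3.
§4 applies: 3 + 2 = 5.
§5 applies: 5 − 1 = 4.
§6 applies (level before this adjustment is 4 < 7, so +2): 4 + 2 = 6.
§7 does not apply.
Final offense level: 6.
Criminal history: 9 prior points → Category 4 (7+).
Level 6 falls in the 5-6 band.
Grid: Level 5-6 × Category 4 = 44-53 months.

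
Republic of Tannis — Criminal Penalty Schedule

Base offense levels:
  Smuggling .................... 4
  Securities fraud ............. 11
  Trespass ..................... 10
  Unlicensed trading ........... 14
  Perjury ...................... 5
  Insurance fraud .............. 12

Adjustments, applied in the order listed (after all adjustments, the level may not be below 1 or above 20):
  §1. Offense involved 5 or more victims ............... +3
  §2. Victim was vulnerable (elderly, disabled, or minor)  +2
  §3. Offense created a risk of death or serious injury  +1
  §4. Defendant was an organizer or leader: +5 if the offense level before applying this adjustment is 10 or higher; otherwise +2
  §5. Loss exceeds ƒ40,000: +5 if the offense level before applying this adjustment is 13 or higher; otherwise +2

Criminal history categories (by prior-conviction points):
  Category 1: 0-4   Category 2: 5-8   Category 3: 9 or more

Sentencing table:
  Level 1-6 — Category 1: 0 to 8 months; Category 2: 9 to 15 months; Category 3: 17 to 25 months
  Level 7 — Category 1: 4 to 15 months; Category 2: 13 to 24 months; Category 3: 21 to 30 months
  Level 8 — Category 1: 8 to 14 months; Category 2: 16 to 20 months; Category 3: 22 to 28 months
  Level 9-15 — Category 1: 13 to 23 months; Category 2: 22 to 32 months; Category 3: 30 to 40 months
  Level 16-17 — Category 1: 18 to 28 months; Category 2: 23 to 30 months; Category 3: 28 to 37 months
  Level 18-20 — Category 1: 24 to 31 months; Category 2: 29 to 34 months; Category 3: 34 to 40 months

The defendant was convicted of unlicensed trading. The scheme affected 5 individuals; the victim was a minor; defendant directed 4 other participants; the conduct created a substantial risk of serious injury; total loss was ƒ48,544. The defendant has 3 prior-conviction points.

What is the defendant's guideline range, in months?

24-31 months

Base offense level for unlicensed trading: 14.
§1 applies: 14 + 3 = 17.
§2 applies: 17 + 2 = 19.
§3 applies: 19 + 1 = 20.
§4 applies (level before this adjustment is 20 ≥ 10, so +5): 20 + 5 = 25.
§5 applies (level before this adjustment is 25 ≥ 13, so +5): 25 + 5 = 30.
Level 30 exceeds the maximum of 20; capped at 20.
Final offense level: 20.
Criminal history: 3 prior points → Category 1 (0-4).
Level 20 falls in the 18-20 band.
Grid: Level 18-20 × Category 1 = 24-31 months.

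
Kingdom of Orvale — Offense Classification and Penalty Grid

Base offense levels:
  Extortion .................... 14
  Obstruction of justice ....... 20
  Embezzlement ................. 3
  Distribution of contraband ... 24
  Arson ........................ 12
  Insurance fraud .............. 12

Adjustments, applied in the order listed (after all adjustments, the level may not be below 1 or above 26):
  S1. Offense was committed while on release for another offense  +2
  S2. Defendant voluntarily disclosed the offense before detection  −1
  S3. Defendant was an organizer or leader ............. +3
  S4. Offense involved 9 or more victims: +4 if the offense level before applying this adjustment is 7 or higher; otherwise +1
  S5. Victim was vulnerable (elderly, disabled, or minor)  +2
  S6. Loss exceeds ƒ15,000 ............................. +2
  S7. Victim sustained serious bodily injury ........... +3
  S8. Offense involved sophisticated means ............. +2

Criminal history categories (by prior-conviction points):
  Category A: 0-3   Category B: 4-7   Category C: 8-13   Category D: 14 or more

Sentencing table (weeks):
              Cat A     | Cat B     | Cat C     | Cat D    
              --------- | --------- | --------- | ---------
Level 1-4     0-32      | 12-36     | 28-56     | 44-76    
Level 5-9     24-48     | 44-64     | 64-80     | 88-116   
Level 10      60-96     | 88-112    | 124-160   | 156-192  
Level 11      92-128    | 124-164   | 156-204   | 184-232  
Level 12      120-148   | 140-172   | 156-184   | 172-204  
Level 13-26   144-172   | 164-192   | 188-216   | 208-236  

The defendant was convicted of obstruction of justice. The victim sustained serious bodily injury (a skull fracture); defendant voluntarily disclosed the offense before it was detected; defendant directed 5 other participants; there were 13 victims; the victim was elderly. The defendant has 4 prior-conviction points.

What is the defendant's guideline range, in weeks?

Base offense level for obstruction of justice: 20.
S2 applies: 20 − 1 = 19.
S3 applies: 19 + 3 = 22.
S4 applies (level before this adjustment is 22 ≥ 7, so +4): 22 + 4 = 26.
S5 applies: 26 + 2 = 28.
S6 does not apply.
S7 applies: 28 + 3 = 31.
S8 does not apply.
Level 31 exceeds the maximum of 26; capped at 26.
Final offense level: 26.
Criminal history: 4 prior points → Category B (4-7).
Level 26 falls in the 13-26 band.
Grid: Level 13-26 × Category B = 164-192 weeks.

164-192 weeks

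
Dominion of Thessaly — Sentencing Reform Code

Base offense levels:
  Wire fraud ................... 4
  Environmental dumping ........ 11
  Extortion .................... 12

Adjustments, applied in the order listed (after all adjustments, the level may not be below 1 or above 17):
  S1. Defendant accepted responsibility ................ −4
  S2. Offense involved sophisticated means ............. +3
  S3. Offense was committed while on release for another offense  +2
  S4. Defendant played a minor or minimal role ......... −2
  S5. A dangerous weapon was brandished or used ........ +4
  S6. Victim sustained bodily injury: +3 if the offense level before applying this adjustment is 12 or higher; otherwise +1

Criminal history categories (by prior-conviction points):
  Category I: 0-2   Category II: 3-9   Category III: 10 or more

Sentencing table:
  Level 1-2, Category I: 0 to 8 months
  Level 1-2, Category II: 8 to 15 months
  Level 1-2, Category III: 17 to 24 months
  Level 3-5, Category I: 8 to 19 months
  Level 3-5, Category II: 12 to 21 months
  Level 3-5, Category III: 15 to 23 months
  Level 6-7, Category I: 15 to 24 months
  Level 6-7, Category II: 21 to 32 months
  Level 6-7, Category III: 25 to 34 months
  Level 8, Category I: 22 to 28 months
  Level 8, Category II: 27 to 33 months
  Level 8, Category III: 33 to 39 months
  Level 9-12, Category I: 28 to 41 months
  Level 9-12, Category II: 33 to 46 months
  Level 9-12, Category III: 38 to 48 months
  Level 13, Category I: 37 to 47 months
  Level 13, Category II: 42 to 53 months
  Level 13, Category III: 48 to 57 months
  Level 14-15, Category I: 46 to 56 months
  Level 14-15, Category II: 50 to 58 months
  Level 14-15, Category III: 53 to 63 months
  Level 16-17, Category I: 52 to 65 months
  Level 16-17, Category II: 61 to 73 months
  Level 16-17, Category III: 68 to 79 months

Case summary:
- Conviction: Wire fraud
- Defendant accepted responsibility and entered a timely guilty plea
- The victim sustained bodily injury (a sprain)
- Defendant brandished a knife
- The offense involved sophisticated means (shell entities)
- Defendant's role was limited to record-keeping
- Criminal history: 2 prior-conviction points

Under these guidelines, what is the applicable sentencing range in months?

Base offense level for wire fraud: 4.
S1 applies: 4 − 4 = 0.
S2 applies: 0 + 3 = 3.
S3 does not apply.
S4 applies: 3 − 2 = 1.
S5 applies: 1 + 4 = 5.
S6 applies (level before this adjustment is 5 < 12, so +1): 5 + 1 = 6.
Final offense level: 6.
Criminal history: 2 prior points → Category I (0-2).
Level 6 falls in the 6-7 band.
Grid: Level 6-7 × Category I = 15-24 months.

15-24 months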